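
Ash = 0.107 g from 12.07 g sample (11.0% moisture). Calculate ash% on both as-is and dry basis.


As-is ash = 0.89%
Dry-basis ash = 1.00%

As-is ash% = 0.107 / 12.07 x 100 = 0.89%
Dry mass = 12.07 x (100 - 11.0) / 100 = 10.7423 g
Dry-basis ash% = 0.107 / 10.7423 x 100 = 1.00%


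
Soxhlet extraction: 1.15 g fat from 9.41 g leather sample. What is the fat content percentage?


Fat content = 1.15 / 9.41 x 100
Fat = 12.2%


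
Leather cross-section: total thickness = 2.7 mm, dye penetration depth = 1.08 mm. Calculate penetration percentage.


Penetration% = 1.08 / 2.7 x 100
Penetration = 40.0%


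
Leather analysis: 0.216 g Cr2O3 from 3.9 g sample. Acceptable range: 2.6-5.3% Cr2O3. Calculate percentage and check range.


Cr2O3 = 5.54%
Within range: No


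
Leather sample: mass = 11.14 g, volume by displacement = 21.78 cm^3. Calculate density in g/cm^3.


0.511 g/cm^3

Density = mass / volume
Density = 11.14 / 21.78 = 0.511 g/cm^3


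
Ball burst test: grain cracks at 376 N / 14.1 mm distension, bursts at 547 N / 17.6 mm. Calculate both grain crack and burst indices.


Crack index = 26.7 N/mm
Burst index = 31.1 N/mm


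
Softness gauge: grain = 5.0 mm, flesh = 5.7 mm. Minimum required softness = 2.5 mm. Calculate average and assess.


Average softness = 5.35 mm
Meets requirement: Yes

Average = (5.0 + 5.7) / 2 = 5.35 mm
Minimum = 2.5 mm
Meets requirement: Yes


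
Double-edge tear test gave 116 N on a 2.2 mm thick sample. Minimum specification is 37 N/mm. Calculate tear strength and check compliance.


Tear strength = 52.7 N/mm
Compliant: Yes

Tear strength = 116 / 2.2 = 52.7 N/mm
Required minimum = 37 N/mm
Compliant: Yes


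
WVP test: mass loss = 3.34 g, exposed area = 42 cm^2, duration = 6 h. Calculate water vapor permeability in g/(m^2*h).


132.54 g/(m^2*h)

WVP = mass_loss / (area x time) x 10000
WVP = 3.34 / (42 x 6) x 10000
WVP = 3.34 / 252 x 10000 = 132.54 g/(m^2*h)


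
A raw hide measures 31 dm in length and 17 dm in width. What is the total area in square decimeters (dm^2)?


527 dm^2

Area = length x width
Area = 31 x 17 = 527 dm^2


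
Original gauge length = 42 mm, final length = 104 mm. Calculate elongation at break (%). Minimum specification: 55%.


Extension = 104 - 42 = 62 mm
Elongation = 62 / 42 x 100 = 147.6%
Minimum required: 55%
Meets specification: Yes


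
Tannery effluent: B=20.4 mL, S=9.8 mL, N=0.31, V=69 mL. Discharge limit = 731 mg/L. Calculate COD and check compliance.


COD = 381.0 mg/L
Compliant: Yes


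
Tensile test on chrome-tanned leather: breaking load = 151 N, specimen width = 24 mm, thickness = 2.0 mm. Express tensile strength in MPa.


3.15 MPa

Cross-section = 24 x 2.0 = 48.0 mm^2
TS = 151 / 48.0 = 3.15 MPa
(1 N/mm^2 = 1 MPa)


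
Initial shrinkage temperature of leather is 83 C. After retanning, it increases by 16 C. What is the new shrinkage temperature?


New Ts = 83 + 16 = 99 C


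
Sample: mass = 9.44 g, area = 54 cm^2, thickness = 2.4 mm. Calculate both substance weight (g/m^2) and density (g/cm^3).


Substance weight = 1748.1 g/m^2
Density = 0.728 g/cm^3


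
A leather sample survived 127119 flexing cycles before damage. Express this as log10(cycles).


5.10

log10(127119) = 5.10


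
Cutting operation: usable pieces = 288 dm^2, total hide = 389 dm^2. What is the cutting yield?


Yield = usable / total x 100
Yield = 288 / 389 x 100 = 74.0%


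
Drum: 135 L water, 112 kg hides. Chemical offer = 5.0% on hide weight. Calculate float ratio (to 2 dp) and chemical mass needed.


Float ratio = 135 / 112 = 1.21
Chemical = 112 x 5.0 / 100 = 5.6 kg


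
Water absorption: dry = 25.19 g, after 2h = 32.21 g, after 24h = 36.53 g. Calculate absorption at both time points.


2h absorption = 27.9%
24h absorption = 45.0%


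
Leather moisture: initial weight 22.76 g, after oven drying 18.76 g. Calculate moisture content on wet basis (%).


17.6%


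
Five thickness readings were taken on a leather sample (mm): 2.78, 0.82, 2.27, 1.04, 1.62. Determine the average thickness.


Sum = 2.78 + 0.82 + 2.27 + 1.04 + 1.62 = 8.53
Average = 8.53 / 5 = 1.71 mm


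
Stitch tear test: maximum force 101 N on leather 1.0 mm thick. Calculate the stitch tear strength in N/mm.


Stitch tear strength = force / thickness
STS = 101 / 1.0 = 101.0 N/mm


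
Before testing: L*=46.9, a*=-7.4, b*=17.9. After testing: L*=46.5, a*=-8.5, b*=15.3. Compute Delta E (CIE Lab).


dL = 46.5 - 46.9 = -0.4
da = -8.5 - (-7.4) = -1.1
db = 15.3 - 17.9 = -2.6
dE = sqrt((-0.4)^2 + (-1.1)^2 + (-2.6)^2) = 2.85


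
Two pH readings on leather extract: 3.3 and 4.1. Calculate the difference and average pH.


Difference = |3.3 - 4.1| = 0.8
Average = (3.3 + 4.1) / 2 = 3.70


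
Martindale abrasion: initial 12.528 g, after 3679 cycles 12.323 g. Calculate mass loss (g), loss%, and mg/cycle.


Loss = 12.528 - 12.323 = 0.205 g
Loss% = 0.205 / 12.528 x 100 = 1.64%
Rate = 0.205 / 3679 x 1000 = 0.056 mg/cycle


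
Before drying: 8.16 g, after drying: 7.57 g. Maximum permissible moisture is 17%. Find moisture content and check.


Moisture content = 7.2%
Acceptable: Yes

MC = (8.16 - 7.57) / 8.16 x 100 = 7.2%
Maximum: 17%
Acceptable: Yes


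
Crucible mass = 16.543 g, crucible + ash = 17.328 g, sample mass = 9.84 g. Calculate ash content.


Ash mass = 0.785 g
Ash content = 7.98%

Ash mass = 17.328 - 16.543 = 0.785 g
Ash% = 0.785 / 9.84 x 100 = 7.98%


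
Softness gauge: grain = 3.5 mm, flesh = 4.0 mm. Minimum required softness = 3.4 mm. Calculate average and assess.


Average softness = 3.75 mm
Meets requirement: Yes


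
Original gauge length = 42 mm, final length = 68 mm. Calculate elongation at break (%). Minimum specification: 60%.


Elongation = 61.9%
Meets spec: Yes


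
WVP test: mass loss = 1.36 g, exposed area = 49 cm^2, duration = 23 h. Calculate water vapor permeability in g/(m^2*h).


WVP = mass_loss / (area x time) x 10000
WVP = 1.36 / (49 x 23) x 10000
WVP = 1.36 / 1127 x 10000 = 12.07 g/(m^2*h)


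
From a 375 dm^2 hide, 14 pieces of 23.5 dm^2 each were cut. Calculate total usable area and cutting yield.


Usable area = 329.0 dm^2
Yield = 87.7%

Total usable = 14 x 23.5 = 329.0 dm^2
Yield = 329.0 / 375 x 100 = 87.7%


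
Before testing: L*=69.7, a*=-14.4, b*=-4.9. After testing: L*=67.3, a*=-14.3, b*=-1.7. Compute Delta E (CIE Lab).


dL = 67.3 - 69.7 = -2.4
da = -14.3 - (-14.4) = 0.1
db = -1.7 - (-4.9) = 3.2
dE = sqrt((-2.4)^2 + (0.1)^2 + (3.2)^2) = 4.00


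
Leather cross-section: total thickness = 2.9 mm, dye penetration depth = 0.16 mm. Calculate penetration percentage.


Penetration% = 0.16 / 2.9 x 100
Penetration = 5.5%


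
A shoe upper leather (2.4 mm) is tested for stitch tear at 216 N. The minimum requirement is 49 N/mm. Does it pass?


STS = 216 / 2.4 = 90.0 N/mm
Minimum required: 49 N/mm
Passes: Yes


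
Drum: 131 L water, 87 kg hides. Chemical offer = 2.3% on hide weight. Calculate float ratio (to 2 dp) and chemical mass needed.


Float ratio = 1.51
Chemical needed = 2.001 kg


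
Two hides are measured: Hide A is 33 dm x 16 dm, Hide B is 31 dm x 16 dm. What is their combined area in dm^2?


1024 dm^2


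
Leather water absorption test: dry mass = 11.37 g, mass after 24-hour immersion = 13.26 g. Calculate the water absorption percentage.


16.6%

Water absorbed = 13.26 - 11.37 = 1.89 g
WA% = 1.89 / 11.37 x 100 = 16.6%


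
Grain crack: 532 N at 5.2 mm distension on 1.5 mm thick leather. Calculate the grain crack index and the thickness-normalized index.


Crack index = 102.3 N/mm
Normalized index = 68.2 N/mm per mm

Crack index = 532 / 5.2 = 102.3 N/mm
Normalized = 102.3 / 1.5 = 68.2 N/mm per mm


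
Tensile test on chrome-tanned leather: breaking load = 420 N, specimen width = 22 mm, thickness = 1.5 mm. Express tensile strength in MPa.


Cross-section = 22 x 1.5 = 33.0 mm^2
TS = 420 / 33.0 = 12.73 MPa
(1 N/mm^2 = 1 MPa)


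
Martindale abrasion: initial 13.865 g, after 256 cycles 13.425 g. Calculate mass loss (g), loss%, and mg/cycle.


Loss = 13.865 - 13.425 = 0.440 g
Loss% = 0.440 / 13.865 x 100 = 3.17%
Rate = 0.440 / 256 x 1000 = 1.719 mg/cycle


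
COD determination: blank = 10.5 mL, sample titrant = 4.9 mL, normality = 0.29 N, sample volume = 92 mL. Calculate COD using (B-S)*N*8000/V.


141.2 mg/L

COD = (10.5 - 4.9) x 0.29 x 8000 / 92
COD = 5.6 x 0.29 x 8000 / 92
COD = 141.2 mg/L


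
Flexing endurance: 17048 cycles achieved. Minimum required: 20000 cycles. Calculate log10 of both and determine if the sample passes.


log10(17048) = 4.23
log10(20000) = 4.30
Passes: No


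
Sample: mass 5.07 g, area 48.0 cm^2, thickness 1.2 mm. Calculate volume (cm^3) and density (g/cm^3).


Thickness in cm = 1.2 / 10 = 0.12 cm
Volume = 48.0 x 0.12 = 5.760 cm^3
Density = 5.07 / 5.760 = 0.880 g/cm^3


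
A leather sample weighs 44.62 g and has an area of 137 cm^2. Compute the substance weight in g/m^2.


3256.9 g/m^2


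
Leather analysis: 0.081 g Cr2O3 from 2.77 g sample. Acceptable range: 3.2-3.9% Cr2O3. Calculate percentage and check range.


Cr2O3 = 2.92%
Within range: No

Cr2O3% = 0.081 / 2.77 x 100 = 2.92%
Acceptable range: 3.2 to 3.9%
Within range: No


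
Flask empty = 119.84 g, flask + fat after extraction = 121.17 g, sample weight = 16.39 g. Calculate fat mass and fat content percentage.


Fat mass = 121.17 - 119.84 = 1.33 g
Fat% = 1.33 / 16.39 x 100 = 8.1%


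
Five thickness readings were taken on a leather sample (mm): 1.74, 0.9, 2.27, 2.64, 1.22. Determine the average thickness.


1.75 mm


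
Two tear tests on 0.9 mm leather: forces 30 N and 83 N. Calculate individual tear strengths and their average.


Tear 1 = 30 / 0.9 = 33.3 N/mm
Tear 2 = 83 / 0.9 = 92.2 N/mm
Average = (33.3 + 92.2) / 2 = 62.8 N/mm


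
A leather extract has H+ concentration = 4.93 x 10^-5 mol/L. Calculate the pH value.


pH = 4.31

pH = -log10[H+]
pH = -log10(4.93 x 10^-5) = 4.31


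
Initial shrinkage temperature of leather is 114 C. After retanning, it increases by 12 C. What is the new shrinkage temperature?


126 C

New Ts = 114 + 12 = 126 C


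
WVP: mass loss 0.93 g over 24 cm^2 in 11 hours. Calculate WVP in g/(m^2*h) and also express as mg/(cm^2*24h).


WVP = 35.23 g/(m^2*h)
Daily rate = 84.55 mg/(cm^2*24h)

WVP = 0.93 / (24 x 11) x 10000 = 35.23 g/(m^2*h)
Mass loss in mg = 0.93 x 1000 = 930 mg
Per cm^2 per 24h in mg: 930 x 24 / (24 x 11) = 22320 / 264 = 84.55 mg/(cm^2*24h)


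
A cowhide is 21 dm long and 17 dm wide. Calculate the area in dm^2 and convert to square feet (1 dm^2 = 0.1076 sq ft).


357 dm^2
38.41 sq ft

Area = 21 x 17 = 357 dm^2
Conversion: 357 x 0.1076 = 38.41 sq ft


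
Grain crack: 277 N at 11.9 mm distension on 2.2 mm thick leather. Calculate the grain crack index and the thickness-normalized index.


Crack index = 23.3 N/mm
Normalized index = 10.6 N/mm per mm

Crack index = 277 / 11.9 = 23.3 N/mm
Normalized = 23.3 / 2.2 = 10.6 N/mm per mm


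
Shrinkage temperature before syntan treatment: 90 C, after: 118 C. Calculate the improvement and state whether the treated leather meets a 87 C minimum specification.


Improvement = 28 C
Meets 87 C spec: Yes

Improvement = 118 - 90 = 28 C
Spec check: 118 C >= 87 C? Yes


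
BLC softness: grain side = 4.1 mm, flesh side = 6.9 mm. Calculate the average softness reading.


Average = (4.1 + 6.9) / 2
Average = 5.50 mm


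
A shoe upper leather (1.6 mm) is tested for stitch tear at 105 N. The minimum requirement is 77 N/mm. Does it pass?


STS = 105 / 1.6 = 65.6 N/mm
Minimum required: 77 N/mm
Passes: No


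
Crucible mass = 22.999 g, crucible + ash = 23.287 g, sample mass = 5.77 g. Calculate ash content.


Ash mass = 0.288 g
Ash content = 4.99%

Ash mass = 23.287 - 22.999 = 0.288 g
Ash% = 0.288 / 5.77 x 100 = 4.99%


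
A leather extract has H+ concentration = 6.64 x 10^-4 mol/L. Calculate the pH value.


pH = -log10[H+]
pH = -log10(6.64 x 10^-4) = 3.18


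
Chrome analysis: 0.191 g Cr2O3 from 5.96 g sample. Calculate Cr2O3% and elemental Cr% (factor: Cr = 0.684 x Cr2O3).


Cr2O3 = 3.20%
Cr = 2.19%

Cr2O3% = 0.191 / 5.96 x 100 = 3.20%
Cr% = 3.20 x 0.684 = 2.19%


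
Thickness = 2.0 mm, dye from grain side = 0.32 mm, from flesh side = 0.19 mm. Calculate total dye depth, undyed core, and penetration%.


Total dyed = 0.51 mm
Undyed core = 1.49 mm
Penetration = 25.5%


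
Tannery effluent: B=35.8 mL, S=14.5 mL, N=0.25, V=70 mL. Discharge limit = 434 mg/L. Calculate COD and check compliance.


COD = 608.6 mg/L
Compliant: No

COD = (35.8 - 14.5) x 0.25 x 8000 / 70 = 608.6 mg/L
Limit: 434 mg/L
Compliant: No


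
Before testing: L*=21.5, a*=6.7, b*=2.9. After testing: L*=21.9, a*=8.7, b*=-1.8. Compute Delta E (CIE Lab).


dL = 21.9 - 21.5 = 0.4
da = 8.7 - 6.7 = 2.0
db = -1.8 - 2.9 = -4.7
dE = sqrt((0.4)^2 + (2.0)^2 + (-4.7)^2) = 5.12


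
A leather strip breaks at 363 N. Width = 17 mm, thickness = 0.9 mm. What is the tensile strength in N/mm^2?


23.73 N/mm^2

Cross-sectional area = 17 x 0.9 = 15.3 mm^2
Tensile strength = 363 / 15.3 = 23.73 N/mm^2


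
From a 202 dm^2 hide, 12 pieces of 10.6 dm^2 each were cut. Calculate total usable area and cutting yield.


Total usable = 12 x 10.6 = 127.2 dm^2
Yield = 127.2 / 202 x 100 = 63.0%


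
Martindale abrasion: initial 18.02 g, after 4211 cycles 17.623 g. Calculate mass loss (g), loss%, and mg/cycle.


Mass loss = 0.397 g
Loss = 2.20%
Rate = 0.094 mg/cycle

Loss = 18.02 - 17.623 = 0.397 g
Loss% = 0.397 / 18.02 x 100 = 2.20%
Rate = 0.397 / 4211 x 1000 = 0.094 mg/cycle


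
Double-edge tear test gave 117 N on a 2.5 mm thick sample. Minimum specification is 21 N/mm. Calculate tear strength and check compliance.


Tear strength = 46.8 N/mm
Compliant: Yes

Tear strength = 117 / 2.5 = 46.8 N/mm
Required minimum = 21 N/mm
Compliant: Yes


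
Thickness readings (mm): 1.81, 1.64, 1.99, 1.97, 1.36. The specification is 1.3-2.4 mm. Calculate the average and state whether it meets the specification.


Average = 1.75 mm
Within specification: Yes

Sum = 8.77
Average = 8.77 / 5 = 1.75 mm
Specification range: 1.3 to 2.4 mm
Within spec: Yes


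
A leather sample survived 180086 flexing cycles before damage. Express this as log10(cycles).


log10(180086) = 5.26


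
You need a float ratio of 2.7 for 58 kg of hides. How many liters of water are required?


156.6 L

Water = hide weight x target ratio
Water = 58 x 2.7 = 156.6 L


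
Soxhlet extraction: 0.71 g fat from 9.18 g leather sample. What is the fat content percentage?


Fat content = 0.71 / 9.18 x 100
Fat = 7.7%


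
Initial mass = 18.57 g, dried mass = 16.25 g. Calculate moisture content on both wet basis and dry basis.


Moisture lost = 18.57 - 16.25 = 2.32 g
Wet basis MC = 2.32 / 18.57 x 100 = 12.5%
Dry basis MC = 2.32 / 16.25 x 100 = 14.3%


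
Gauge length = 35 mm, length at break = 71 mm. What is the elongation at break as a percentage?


102.9%

Extension = 71 - 35 = 36 mm
Elongation = 36 / 35 x 100 = 102.9%


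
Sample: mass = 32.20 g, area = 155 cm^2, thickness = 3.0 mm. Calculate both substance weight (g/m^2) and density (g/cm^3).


SW = 32.20 / 155 x 10000 = 2077.4 g/m^2
Volume = 155 x 3.0 / 10 = 46.50 cm^3
Density = 32.20 / 46.50 = 0.692 g/cm^3


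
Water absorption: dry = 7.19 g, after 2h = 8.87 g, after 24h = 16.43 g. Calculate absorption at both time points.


2h absorption = 23.4%
24h absorption = 128.5%

WA (2h) = (8.87 - 7.19) / 7.19 x 100 = 23.4%
WA (24h) = (16.43 - 7.19) / 7.19 x 100 = 128.5%


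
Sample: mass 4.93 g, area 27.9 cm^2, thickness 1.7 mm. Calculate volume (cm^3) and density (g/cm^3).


Volume = 4.743 cm^3
Density = 1.039 g/cm^3

Thickness in cm = 1.7 / 10 = 0.17 cm
Volume = 27.9 x 0.17 = 4.743 cm^3
Density = 4.93 / 4.743 = 1.039 g/cm^3


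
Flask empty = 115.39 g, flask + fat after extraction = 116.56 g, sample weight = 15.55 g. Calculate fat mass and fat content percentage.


Fat mass = 1.17 g
Fat content = 7.5%


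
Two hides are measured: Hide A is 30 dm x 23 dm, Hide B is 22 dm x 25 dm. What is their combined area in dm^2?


Hide A area = 30 x 23 = 690 dm^2
Hide B area = 22 x 25 = 550 dm^2
Total = 690 + 550 = 1240 dm^2


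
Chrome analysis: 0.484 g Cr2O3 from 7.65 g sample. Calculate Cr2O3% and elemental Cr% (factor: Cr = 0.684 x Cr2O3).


Cr2O3 = 6.33%
Cr = 4.33%

Cr2O3% = 0.484 / 7.65 x 100 = 6.33%
Cr% = 6.33 x 0.684 = 4.33%


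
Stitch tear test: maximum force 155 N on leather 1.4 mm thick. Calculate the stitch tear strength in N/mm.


110.7 N/mm

Stitch tear strength = force / thickness
STS = 155 / 1.4 = 110.7 N/mm


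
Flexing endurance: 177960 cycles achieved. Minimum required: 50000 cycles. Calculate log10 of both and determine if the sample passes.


Achieved: log10 = 5.25
Required: log10 = 4.70
Passes: Yes

log10(177960) = 5.25
log10(50000) = 4.70
Passes: Yes


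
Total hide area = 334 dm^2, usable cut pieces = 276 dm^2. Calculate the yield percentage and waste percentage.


Yield = 276 / 334 x 100 = 82.6%
Waste = 334 - 276 = 58 dm^2
Waste% = 100 - 82.6 = 17.4%


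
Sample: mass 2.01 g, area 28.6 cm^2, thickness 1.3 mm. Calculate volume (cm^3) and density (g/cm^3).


Volume = 3.718 cm^3
Density = 0.541 g/cm^3

Thickness in cm = 1.3 / 10 = 0.13 cm
Volume = 28.6 x 0.13 = 3.718 cm^3
Density = 2.01 / 3.718 = 0.541 g/cm^3


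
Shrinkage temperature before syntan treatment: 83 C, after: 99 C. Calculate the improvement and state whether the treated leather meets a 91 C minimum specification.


Improvement = 16 C
Meets 91 C spec: Yes

Improvement = 99 - 83 = 16 C
Spec check: 99 C >= 91 C? Yes


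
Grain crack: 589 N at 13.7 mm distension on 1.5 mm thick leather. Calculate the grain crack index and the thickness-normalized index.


Crack index = 43.0 N/mm
Normalized index = 28.7 N/mm per mm


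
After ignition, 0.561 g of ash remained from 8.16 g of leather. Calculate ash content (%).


6.88%


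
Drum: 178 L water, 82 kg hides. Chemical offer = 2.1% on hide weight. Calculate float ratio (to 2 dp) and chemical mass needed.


Float ratio = 178 / 82 = 2.17
Chemical = 82 x 2.1 / 100 = 1.722 kg


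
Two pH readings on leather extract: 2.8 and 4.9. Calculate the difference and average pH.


Difference = |2.8 - 4.9| = 2.1
Average = (2.8 + 4.9) / 2 = 3.85


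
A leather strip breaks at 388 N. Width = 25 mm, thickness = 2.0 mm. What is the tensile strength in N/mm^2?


7.76 N/mm^2

Cross-sectional area = 25 x 2.0 = 50.0 mm^2
Tensile strength = 388 / 50.0 = 7.76 N/mm^2


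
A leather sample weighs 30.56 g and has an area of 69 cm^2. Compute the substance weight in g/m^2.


4429.0 g/m^2

Substance weight = mass / area x 10000
SW = 30.56 / 69 x 10000
SW = 4429.0 g/m^2


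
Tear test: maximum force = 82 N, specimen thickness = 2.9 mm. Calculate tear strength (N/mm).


Tear strength = force / thickness
Tear = 82 / 2.9 = 28.3 N/mm


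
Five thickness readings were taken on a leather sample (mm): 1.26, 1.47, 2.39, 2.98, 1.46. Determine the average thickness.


1.91 mm

Sum = 1.26 + 1.47 + 2.39 + 2.98 + 1.46 = 9.56
Average = 9.56 / 5 = 1.91 mm


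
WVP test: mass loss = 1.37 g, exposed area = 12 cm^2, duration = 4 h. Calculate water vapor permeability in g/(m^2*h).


285.42 g/(m^2*h)

WVP = mass_loss / (area x time) x 10000
WVP = 1.37 / (12 x 4) x 10000
WVP = 1.37 / 48 x 10000 = 285.42 g/(m^2*h)


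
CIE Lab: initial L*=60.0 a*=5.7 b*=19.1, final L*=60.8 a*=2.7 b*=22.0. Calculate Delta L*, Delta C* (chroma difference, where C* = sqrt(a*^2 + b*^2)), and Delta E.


Delta L* = 0.8
Delta C* = 2.23
Delta E = 4.25

Delta L* = 60.8 - 60.0 = 0.8
C1* = sqrt((5.7)^2 + (19.1)^2) = 19.932
C2* = sqrt((2.7)^2 + (22.0)^2) = 22.165
Delta C* = 22.165 - 19.932 = 2.23
Delta E = sqrt((0.8)^2 + (-3.0)^2 + (2.9)^2) = 4.25


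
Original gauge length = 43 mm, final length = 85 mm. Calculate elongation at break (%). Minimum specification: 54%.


Extension = 85 - 43 = 42 mm
Elongation = 42 / 43 x 100 = 97.7%
Minimum required: 54%
Meets specification: Yes


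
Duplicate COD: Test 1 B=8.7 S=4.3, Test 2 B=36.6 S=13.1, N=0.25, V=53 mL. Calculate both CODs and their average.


COD1 = 166.0 mg/L
COD2 = 886.8 mg/L
Average = 526.4 mg/L


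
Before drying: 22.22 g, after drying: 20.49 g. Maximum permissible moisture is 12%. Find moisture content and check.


MC = (22.22 - 20.49) / 22.22 x 100 = 7.8%
Maximum: 12%
Acceptable: Yes


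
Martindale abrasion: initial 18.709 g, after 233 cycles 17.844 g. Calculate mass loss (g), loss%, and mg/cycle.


Mass loss = 0.865 g
Loss = 4.62%
Rate = 3.712 mg/cycle

Loss = 18.709 - 17.844 = 0.865 g
Loss% = 0.865 / 18.709 x 100 = 4.62%
Rate = 0.865 / 233 x 1000 = 3.712 mg/cycle


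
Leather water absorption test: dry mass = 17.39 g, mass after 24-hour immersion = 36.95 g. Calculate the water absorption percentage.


Water absorbed = 36.95 - 17.39 = 19.56 g
WA% = 19.56 / 17.39 x 100 = 112.5%


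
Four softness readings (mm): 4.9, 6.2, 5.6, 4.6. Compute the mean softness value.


Sum = 4.9 + 6.2 + 5.6 + 4.6
Mean = 21.3 / 4 = 5.33 mm


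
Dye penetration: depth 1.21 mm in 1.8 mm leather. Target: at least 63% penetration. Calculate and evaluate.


Penetration = 1.21 / 1.8 x 100 = 67.2%
Target: 63%
Meets target: Yes


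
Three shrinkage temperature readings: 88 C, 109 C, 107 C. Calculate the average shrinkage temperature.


101.3 C


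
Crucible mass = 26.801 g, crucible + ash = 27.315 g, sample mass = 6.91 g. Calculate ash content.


Ash mass = 27.315 - 26.801 = 0.514 g
Ash% = 0.514 / 6.91 x 100 = 7.44%


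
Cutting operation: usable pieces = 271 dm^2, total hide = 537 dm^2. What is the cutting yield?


Yield = usable / total x 100
Yield = 271 / 537 x 100 = 50.5%


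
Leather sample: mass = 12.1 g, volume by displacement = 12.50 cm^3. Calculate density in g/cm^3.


0.968 g/cm^3


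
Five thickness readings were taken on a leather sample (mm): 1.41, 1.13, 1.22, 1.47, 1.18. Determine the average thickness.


1.28 mm

Sum = 1.41 + 1.13 + 1.22 + 1.47 + 1.18 = 6.41
Average = 6.41 / 5 = 1.28 mm


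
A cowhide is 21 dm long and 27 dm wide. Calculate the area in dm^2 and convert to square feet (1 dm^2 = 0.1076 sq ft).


Area = 21 x 27 = 567 dm^2
Conversion: 567 x 0.1076 = 61.01 sq ft


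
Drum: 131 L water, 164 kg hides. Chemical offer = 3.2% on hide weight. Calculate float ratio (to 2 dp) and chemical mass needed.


Float ratio = 131 / 164 = 0.80
Chemical = 164 x 3.2 / 100 = 5.248 kg


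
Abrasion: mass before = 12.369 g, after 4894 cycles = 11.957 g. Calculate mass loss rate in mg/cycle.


Mass loss = 12.369 - 11.957 = 0.412 g
Rate = 0.412 / 4894 x 1000 = 0.084 mg/cycle


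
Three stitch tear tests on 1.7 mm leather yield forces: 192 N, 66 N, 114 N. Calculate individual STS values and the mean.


STS1 = 192 / 1.7 = 112.9 N/mm
STS2 = 66 / 1.7 = 38.8 N/mm
STS3 = 114 / 1.7 = 67.1 N/mm
Mean = (112.9 + 38.8 + 67.1) / 3 = 72.9 N/mm


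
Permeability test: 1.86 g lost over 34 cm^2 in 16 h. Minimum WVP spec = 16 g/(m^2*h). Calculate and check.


WVP = 34.19 g/(m^2*h)
Meets specification: Yes

WVP = 1.86 / (34 x 16) x 10000 = 34.19 g/(m^2*h)
Minimum: 16 g/(m^2*h)
Meets spec: Yes


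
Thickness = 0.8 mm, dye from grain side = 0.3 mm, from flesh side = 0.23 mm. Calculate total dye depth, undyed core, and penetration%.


Total dyed = 0.3 + 0.23 = 0.53 mm
Undyed core = 0.8 - 0.53 = 0.27 mm
Penetration = 0.53 / 0.8 x 100 = 66.3%


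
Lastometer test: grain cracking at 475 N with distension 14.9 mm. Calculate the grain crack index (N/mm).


31.9 N/mm


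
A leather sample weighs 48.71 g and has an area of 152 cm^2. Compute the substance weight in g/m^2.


3204.6 g/m^2

Substance weight = mass / area x 10000
SW = 48.71 / 152 x 10000
SW = 3204.6 g/m^2


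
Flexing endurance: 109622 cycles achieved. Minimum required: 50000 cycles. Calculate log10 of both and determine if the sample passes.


log10(109622) = 5.04
log10(50000) = 4.70
Passes: Yes


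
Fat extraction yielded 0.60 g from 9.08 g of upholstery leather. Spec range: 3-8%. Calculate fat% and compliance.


Fat content = 6.6%
Compliant: Yes


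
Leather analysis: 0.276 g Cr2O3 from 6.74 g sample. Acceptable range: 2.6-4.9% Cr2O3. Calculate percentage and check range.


Cr2O3 = 4.09%
Within range: Yes


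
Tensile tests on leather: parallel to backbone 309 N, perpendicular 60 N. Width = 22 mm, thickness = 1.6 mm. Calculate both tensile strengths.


Parallel = 8.78 N/mm^2
Perpendicular = 1.70 N/mm^2

Area = 22 x 1.6 = 35.2 mm^2
TS (parallel) = 309 / 35.2 = 8.78 N/mm^2
TS (perpendicular) = 60 / 35.2 = 1.70 N/mm^2


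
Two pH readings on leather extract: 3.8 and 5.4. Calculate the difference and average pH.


Difference = 1.6
Average pH = 4.60


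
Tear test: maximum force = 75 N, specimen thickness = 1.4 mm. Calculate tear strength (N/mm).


53.6 N/mm

Tear strength = force / thickness
Tear = 75 / 1.4 = 53.6 N/mm


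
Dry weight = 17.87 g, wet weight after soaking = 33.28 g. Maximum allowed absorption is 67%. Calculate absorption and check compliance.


Absorption = 86.2%
Compliant: No

WA = (33.28 - 17.87) / 17.87 x 100 = 86.2%
Maximum allowed: 67%
Compliant: No


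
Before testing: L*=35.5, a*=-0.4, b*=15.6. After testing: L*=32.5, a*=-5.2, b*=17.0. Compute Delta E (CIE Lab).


Delta E = 5.83

dL = 32.5 - 35.5 = -3.0
da = -5.2 - (-0.4) = -4.8
db = 17.0 - 15.6 = 1.4
dE = sqrt((-3.0)^2 + (-4.8)^2 + (1.4)^2) = 5.83


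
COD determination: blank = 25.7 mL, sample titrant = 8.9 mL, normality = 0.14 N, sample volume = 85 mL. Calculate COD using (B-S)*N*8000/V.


COD = (25.7 - 8.9) x 0.14 x 8000 / 85
COD = 16.8 x 0.14 x 8000 / 85
COD = 221.4 mg/L


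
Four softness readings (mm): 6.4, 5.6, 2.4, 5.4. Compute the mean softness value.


Sum = 6.4 + 5.6 + 2.4 + 5.4
Mean = 19.8 / 4 = 4.95 mm


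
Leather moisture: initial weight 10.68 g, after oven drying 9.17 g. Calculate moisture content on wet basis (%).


Moisture = 10.68 - 9.17 = 1.51 g
MC = 1.51 / 10.68 x 100 = 14.1%


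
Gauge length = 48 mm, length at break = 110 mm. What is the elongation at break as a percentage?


129.2%


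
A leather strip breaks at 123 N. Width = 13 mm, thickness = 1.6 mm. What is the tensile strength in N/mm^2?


Cross-sectional area = 13 x 1.6 = 20.8 mm^2
Tensile strength = 123 / 20.8 = 5.91 N/mm^2


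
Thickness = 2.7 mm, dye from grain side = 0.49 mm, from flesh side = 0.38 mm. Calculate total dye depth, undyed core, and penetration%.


Total dyed = 0.87 mm
Undyed core = 1.83 mm
Penetration = 32.2%

Total dyed = 0.49 + 0.38 = 0.87 mm
Undyed core = 2.7 - 0.87 = 1.83 mm
Penetration = 0.87 / 2.7 x 100 = 32.2%


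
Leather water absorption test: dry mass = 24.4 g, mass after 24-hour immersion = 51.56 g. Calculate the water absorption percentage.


111.3%

Water absorbed = 51.56 - 24.4 = 27.16 g
WA% = 27.16 / 24.4 x 100 = 111.3%


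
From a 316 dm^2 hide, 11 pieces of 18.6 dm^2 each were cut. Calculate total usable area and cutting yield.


Total usable = 11 x 18.6 = 204.6 dm^2
Yield = 204.6 / 316 x 100 = 64.7%


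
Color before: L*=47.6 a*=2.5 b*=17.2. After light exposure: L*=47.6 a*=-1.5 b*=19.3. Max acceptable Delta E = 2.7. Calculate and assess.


Delta E = 4.52
Passes: No

dL = 0.0, da = -4.0, db = 2.1
dE = sqrt((0.0)^2 + (-4.0)^2 + (2.1)^2) = 4.52
Max = 2.7
Passes: No


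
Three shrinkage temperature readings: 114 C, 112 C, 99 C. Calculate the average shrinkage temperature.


Average = (114 + 112 + 99) / 3
Average = 325 / 3 = 108.3 C


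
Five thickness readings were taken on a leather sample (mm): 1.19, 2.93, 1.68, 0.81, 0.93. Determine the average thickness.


Sum = 1.19 + 2.93 + 1.68 + 0.81 + 0.93 = 7.54
Average = 7.54 / 5 = 1.51 mm


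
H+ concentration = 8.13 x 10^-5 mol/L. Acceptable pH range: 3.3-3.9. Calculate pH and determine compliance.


pH = -log10(8.13 x 10^-5) = 4.09
Range: 3.3 to 3.9
Compliant: No


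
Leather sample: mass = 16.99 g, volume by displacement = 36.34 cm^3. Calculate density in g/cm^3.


0.468 g/cm^3

Density = mass / volume
Density = 16.99 / 36.34 = 0.468 g/cm^3


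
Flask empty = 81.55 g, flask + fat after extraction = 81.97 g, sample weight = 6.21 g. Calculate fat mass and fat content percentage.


Fat mass = 0.42 g
Fat content = 6.8%


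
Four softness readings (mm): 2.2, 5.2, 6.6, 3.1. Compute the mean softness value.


Sum = 2.2 + 5.2 + 6.6 + 3.1
Mean = 17.1 / 4 = 4.28 mm


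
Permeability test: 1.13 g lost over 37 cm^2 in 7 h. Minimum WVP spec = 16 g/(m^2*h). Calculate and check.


WVP = 43.63 g/(m^2*h)
Meets specification: Yes

WVP = 1.13 / (37 x 7) x 10000 = 43.63 g/(m^2*h)
Minimum: 16 g/(m^2*h)
Meets spec: Yes


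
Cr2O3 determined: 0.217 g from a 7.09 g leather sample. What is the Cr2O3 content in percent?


3.06%

Cr2O3% = 0.217 / 7.09 x 100
Cr2O3% = 3.06%


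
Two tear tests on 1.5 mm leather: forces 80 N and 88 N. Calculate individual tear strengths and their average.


Tear 1 = 80 / 1.5 = 53.3 N/mm
Tear 2 = 88 / 1.5 = 58.7 N/mm
Average = (53.3 + 58.7) / 2 = 56.0 N/mm


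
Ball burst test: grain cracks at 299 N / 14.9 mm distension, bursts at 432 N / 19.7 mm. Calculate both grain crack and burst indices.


Crack index = 299 / 14.9 = 20.1 N/mm
Burst index = 432 / 19.7 = 21.9 N/mm


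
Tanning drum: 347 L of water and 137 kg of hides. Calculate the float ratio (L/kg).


Float ratio = water / hide weight
Ratio = 347 / 137 = 2.5


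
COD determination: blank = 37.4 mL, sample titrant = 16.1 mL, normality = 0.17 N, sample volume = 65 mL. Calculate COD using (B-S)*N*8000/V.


COD = (37.4 - 16.1) x 0.17 x 8000 / 65
COD = 21.3 x 0.17 x 8000 / 65
COD = 445.7 mg/L


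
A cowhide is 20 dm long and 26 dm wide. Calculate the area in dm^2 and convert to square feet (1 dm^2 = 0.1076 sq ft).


Area = 20 x 26 = 520 dm^2
Conversion: 520 x 0.1076 = 55.95 sq ft


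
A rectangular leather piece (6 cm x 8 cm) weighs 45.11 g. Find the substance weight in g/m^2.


9397.9 g/m^2

Area = 6 x 8 = 48 cm^2
SW = 45.11 / 48 x 10000 = 9397.9 g/m^2


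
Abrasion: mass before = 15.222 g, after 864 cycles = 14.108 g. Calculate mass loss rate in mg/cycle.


1.289 mg/cycle


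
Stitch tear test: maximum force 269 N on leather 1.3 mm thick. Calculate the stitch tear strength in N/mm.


Stitch tear strength = force / thickness
STS = 269 / 1.3 = 206.9 N/mm


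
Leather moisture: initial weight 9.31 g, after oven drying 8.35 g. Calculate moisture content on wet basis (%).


10.3%


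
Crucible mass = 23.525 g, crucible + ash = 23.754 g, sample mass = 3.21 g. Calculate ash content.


Ash mass = 0.229 g
Ash content = 7.13%

Ash mass = 23.754 - 23.525 = 0.229 g
Ash% = 0.229 / 3.21 x 100 = 7.13%


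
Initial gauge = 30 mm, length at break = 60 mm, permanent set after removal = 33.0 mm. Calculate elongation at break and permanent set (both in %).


Elongation at break = (60 - 30) / 30 x 100 = 100.0%
Permanent set = (33.0 - 30) / 30 x 100 = 10.0%


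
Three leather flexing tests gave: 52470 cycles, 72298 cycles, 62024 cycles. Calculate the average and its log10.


Average = (52470 + 72298 + 62024) / 3 = 62264 cycles
log10(62264) = 4.79


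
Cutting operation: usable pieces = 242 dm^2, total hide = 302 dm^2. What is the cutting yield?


80.1%


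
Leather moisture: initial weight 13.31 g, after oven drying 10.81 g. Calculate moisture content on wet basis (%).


Moisture = 13.31 - 10.81 = 2.50 g
MC = 2.50 / 13.31 x 100 = 18.8%


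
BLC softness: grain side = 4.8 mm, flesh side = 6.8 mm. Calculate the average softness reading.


5.80 mm

Average = (4.8 + 6.8) / 2
Average = 5.80 mm


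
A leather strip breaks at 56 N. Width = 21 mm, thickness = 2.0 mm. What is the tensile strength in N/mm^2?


1.33 N/mm^2

Cross-sectional area = 21 x 2.0 = 42.0 mm^2
Tensile strength = 56 / 42.0 = 1.33 N/mm^2


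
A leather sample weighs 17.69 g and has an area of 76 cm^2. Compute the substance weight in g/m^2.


Substance weight = mass / area x 10000
SW = 17.69 / 76 x 10000
SW = 2327.6 g/m^2


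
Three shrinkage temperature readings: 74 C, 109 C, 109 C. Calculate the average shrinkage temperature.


97.3 C


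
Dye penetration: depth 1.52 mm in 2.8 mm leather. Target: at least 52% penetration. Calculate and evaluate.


Penetration = 1.52 / 2.8 x 100 = 54.3%
Target: 52%
Meets target: Yes


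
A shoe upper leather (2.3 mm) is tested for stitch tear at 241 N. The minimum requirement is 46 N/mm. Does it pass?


STS = 104.8 N/mm
Passes: Yes

STS = 241 / 2.3 = 104.8 N/mm
Minimum required: 46 N/mm
Passes: Yes


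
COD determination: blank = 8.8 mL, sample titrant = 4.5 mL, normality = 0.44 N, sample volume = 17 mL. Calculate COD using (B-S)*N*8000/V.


890.4 mg/L


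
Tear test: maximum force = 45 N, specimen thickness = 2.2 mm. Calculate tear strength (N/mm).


Tear strength = force / thickness
Tear = 45 / 2.2 = 20.5 N/mm


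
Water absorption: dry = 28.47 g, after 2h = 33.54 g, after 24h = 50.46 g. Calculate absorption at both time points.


WA (2h) = (33.54 - 28.47) / 28.47 x 100 = 17.8%
WA (24h) = (50.46 - 28.47) / 28.47 x 100 = 77.2%


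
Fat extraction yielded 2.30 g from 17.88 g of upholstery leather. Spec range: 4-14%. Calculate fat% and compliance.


Fat% = 2.30 / 17.88 x 100 = 12.9%
Spec range: 4-14%
Compliant: Yes


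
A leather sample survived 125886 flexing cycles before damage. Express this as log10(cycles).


log10(125886) = 5.10


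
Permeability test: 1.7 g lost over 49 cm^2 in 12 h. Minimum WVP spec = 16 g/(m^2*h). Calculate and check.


WVP = 1.7 / (49 x 12) x 10000 = 28.91 g/(m^2*h)
Minimum: 16 g/(m^2*h)
Meets spec: Yes


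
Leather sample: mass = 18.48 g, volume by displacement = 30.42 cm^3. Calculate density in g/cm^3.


Density = mass / volume
Density = 18.48 / 30.42 = 0.607 g/cm^3


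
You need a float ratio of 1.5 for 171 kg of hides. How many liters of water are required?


256.5 L

Water = hide weight x target ratio
Water = 171 x 1.5 = 256.5 L


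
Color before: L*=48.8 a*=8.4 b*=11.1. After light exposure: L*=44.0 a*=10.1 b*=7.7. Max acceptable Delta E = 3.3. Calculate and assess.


Delta E = 6.12
Passes: No

dL = -4.8, da = 1.7, db = -3.4
dE = sqrt((-4.8)^2 + (1.7)^2 + (-3.4)^2) = 6.12
Max = 3.3
Passes: No


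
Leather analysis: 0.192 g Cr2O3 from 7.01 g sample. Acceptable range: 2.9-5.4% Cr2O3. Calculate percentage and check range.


Cr2O3% = 0.192 / 7.01 x 100 = 2.74%
Acceptable range: 2.9 to 5.4%
Within range: No


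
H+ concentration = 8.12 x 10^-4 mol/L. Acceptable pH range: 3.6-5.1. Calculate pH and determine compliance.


pH = 3.09
Compliant: No

pH = -log10(8.12 x 10^-4) = 3.09
Range: 3.6 to 5.1
Compliant: No


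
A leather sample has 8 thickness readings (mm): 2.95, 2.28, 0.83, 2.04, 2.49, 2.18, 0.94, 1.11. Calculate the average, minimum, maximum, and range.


Sum = 14.82
Average = 14.82 / 8 = 1.85 mm
Minimum = 0.83 mm
Maximum = 2.95 mm
Range = 2.95 - 0.83 = 2.12 mm


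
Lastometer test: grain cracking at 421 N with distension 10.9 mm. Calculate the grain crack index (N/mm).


38.6 N/mm


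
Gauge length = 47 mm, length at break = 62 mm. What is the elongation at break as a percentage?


Extension = 62 - 47 = 15 mm
Elongation = 15 / 47 x 100 = 31.9%


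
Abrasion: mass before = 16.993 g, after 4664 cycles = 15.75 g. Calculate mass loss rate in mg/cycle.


Mass loss = 16.993 - 15.75 = 1.243 g
Rate = 1.243 / 4664 x 1000 = 0.267 mg/cycle


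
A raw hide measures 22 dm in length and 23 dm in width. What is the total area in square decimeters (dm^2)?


506 dm^2

Area = length x width
Area = 22 x 23 = 506 dm^2


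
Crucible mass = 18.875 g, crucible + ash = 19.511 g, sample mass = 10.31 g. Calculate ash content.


Ash mass = 19.511 - 18.875 = 0.636 g
Ash% = 0.636 / 10.31 x 100 = 6.17%


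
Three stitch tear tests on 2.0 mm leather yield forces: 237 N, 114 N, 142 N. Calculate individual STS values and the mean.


STS1 = 118.5 N/mm
STS2 = 57.0 N/mm
STS3 = 71.0 N/mm
Mean = 82.2 N/mm

STS1 = 237 / 2.0 = 118.5 N/mm
STS2 = 114 / 2.0 = 57.0 N/mm
STS3 = 142 / 2.0 = 71.0 N/mm
Mean = (118.5 + 57.0 + 71.0) / 3 = 82.2 N/mm


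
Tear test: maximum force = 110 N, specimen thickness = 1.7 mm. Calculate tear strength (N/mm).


64.7 N/mm


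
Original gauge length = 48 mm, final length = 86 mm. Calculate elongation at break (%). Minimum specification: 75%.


Elongation = 79.2%
Meets spec: Yes


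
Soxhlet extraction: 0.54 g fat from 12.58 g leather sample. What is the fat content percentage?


4.3%


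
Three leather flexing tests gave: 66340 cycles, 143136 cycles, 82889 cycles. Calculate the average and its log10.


Average = 97455 cycles
log10 = 4.99

Average = (66340 + 143136 + 82889) / 3 = 97455 cycles
log10(97455) = 4.99


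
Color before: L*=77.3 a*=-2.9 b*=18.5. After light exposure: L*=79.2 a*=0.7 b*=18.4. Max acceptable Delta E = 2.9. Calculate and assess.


Delta E = 4.07
Passes: No


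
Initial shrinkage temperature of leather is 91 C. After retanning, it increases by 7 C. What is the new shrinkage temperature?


New Ts = 91 + 7 = 98 C


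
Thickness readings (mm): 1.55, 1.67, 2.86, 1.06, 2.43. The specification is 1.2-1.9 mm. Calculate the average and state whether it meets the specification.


Sum = 9.57
Average = 9.57 / 5 = 1.91 mm
Specification range: 1.2 to 1.9 mm
Within spec: No


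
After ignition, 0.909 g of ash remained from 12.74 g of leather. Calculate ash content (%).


7.14%

Ash% = 0.909 / 12.74 x 100
Ash% = 7.14%


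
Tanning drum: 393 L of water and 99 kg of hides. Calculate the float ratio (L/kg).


Float ratio = water / hide weight
Ratio = 393 / 99 = 4.0


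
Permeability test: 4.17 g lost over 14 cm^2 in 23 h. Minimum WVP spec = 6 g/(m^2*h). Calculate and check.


WVP = 129.50 g/(m^2*h)
Meets specification: Yes

WVP = 4.17 / (14 x 23) x 10000 = 129.50 g/(m^2*h)
Minimum: 6 g/(m^2*h)
Meets spec: Yes


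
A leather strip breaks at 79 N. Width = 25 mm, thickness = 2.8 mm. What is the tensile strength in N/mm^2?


1.13 N/mm^2

Cross-sectional area = 25 x 2.8 = 70.0 mm^2
Tensile strength = 79 / 70.0 = 1.13 N/mm^2


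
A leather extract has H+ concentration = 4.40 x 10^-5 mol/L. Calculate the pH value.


pH = -log10[H+]
pH = -log10(4.40 x 10^-5) = 4.36


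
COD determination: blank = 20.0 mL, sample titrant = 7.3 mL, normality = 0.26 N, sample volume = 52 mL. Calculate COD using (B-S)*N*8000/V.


508.0 mg/L

COD = (20.0 - 7.3) x 0.26 x 8000 / 52
COD = 12.7 x 0.26 x 8000 / 52
COD = 508.0 mg/L


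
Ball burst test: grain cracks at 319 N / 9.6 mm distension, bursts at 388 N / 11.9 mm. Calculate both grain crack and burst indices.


Crack index = 319 / 9.6 = 33.2 N/mm
Burst index = 388 / 11.9 = 32.6 N/mm


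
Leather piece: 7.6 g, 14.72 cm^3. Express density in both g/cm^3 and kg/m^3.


0.516 g/cm^3
516 kg/m^3


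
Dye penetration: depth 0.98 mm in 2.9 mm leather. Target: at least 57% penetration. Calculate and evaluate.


Penetration = 0.98 / 2.9 x 100 = 33.8%
Target: 57%
Meets target: No


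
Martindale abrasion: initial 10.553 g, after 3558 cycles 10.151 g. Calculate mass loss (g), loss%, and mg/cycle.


Loss = 10.553 - 10.151 = 0.402 g
Loss% = 0.402 / 10.553 x 100 = 3.81%
Rate = 0.402 / 3558 x 1000 = 0.113 mg/cycle
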